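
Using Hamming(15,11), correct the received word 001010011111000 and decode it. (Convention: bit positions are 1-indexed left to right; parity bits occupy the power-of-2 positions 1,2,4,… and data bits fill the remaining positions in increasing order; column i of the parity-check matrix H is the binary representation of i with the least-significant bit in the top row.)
Syndrome s = H · r^T (mod 2), r = 001010011111000:
  s[0] = (101010101010101)·(001010011111000) mod 2 = 0+0+1+0+1+0+0+0+1+0+1+0+0+0+0 mod 2 = 0
  s[1] = (011001100110011)·(001010011111000) mod 2 = 0+0+1+0+0+0+0+0+0+1+1+0+0+0+0 mod 2 = 1
  s[2] = (000111100001111)·(001010011111000) mod 2 = 0+0+0+0+1+0+0+0+0+0+0+1+0+0+0 mod 2 = 0
  s[3] = (000000011111111)·(001010011111000) mod 2 = 0+0+0+0+0+0+0+1+1+1+1+1+0+0+0 mod 2 = 1
Syndrome = 0101
Column 10 of H equals this syndrome → error at bit 10 (1-indexed).
Flip bit 10: 001010011111000 → 001010011011000
Extract data bits at positions {3,5,6,7,9,10,11,12,13,14,15}: 11001011000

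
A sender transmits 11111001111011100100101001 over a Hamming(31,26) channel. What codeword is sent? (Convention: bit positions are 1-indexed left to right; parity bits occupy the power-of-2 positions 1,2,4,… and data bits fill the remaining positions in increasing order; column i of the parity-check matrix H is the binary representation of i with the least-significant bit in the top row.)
Codeword c = d · G (mod 2), d = 11111001111011100100101001:
  c[0] = d·G[:,0] = (11111001111011100100101001)·(11011010101101010101010101) mod 2 = 1+1+0+1+1+0+0+0+1+0+1+0+0+1+0+0+0+1+0+0+0+0+0+0+0+1 mod 2 = 1
  c[1] = d·G[:,1] = (11111001111011100100101001)·(10110110011011001100110011) mod 2 = 1+0+1+1+0+0+0+0+0+1+1+0+1+1+0+0+0+1+0+0+1+0+0+0+0+1 mod 2 = 0
  c[2] = d·G[:,2] = (11111001111011100100101001)·(10000000000000000000000000) mod 2 = 1+0+0+0+0+0+0+0+0+0+0+0+0+0+0+0+0+0+0+0+0+0+0+0+0+0 mod 2 = 1
  c[3] = d·G[:,3] = (11111001111011100100101001)·(01110001111000111100001111) mod 2 = 0+1+1+1+0+0+0+1+1+1+1+0+0+0+1+0+0+1+0+0+0+0+1+0+0+1 mod 2 = 1
  c[4] = d·G[:,4] = (11111001111011100100101001)·(01000000000000000000000000) mod 2 = 0+1+0+0+0+0+0+0+0+0+0+0+0+0+0+0+0+0+0+0+0+0+0+0+0+0 mod 2 = 1
  c[5] = d·G[:,5] = (11111001111011100100101001)·(00100000000000000000000000) mod 2 = 0+0+1+0+0+0+0+0+0+0+0+0+0+0+0+0+0+0+0+0+0+0+0+0+0+0 mod 2 = 1
  c[6] = d·G[:,6] = (11111001111011100100101001)·(00010000000000000000000000) mod 2 = 0+0+0+1+0+0+0+0+0+0+0+0+0+0+0+0+0+0+0+0+0+0+0+0+0+0 mod 2 = 1
  c[7] = d·G[:,7] = (11111001111011100100101001)·(00001111111000000011111111) mod 2 = 0+0+0+0+1+0+0+1+1+1+1+0+0+0+0+0+0+0+0+0+1+0+1+0+0+1 mod 2 = 0
  c[8] = d·G[:,8] = (11111001111011100100101001)·(00001000000000000000000000) mod 2 = 0+0+0+0+1+0+0+0+0+0+0+0+0+0+0+0+0+0+0+0+0+0+0+0+0+0 mod 2 = 1
  c[9] = d·G[:,9] = (11111001111011100100101001)·(00000100000000000000000000) mod 2 = 0+0+0+0+0+0+0+0+0+0+0+0+0+0+0+0+0+0+0+0+0+0+0+0+0+0 mod 2 = 0
  c[10] = d·G[:,10] = (11111001111011100100101001)·(00000010000000000000000000) mod 2 = 0+0+0+0+0+0+0+0+0+0+0+0+0+0+0+0+0+0+0+0+0+0+0+0+0+0 mod 2 = 0
  c[11] = d·G[:,11] = (11111001111011100100101001)·(00000001000000000000000000) mod 2 = 0+0+0+0+0+0+0+1+0+0+0+0+0+0+0+0+0+0+0+0+0+0+0+0+0+0 mod 2 = 1
  c[12] = d·G[:,12] = (11111001111011100100101001)·(00000000100000000000000000) mod 2 = 0+0+0+0+0+0+0+0+1+0+0+0+0+0+0+0+0+0+0+0+0+0+0+0+0+0 mod 2 = 1
  c[13] = d·G[:,13] = (11111001111011100100101001)·(00000000010000000000000000) mod 2 = 0+0+0+0+0+0+0+0+0+1+0+0+0+0+0+0+0+0+0+0+0+0+0+0+0+0 mod 2 = 1
  c[14] = d·G[:,14] = (11111001111011100100101001)·(00000000001000000000000000) mod 2 = 0+0+0+0+0+0+0+0+0+0+1+0+0+0+0+0+0+0+0+0+0+0+0+0+0+0 mod 2 = 1
  c[15] = d·G[:,15] = (11111001111011100100101001)·(00000000000111111111111111) mod 2 = 0+0+0+0+0+0+0+0+0+0+0+0+1+1+1+0+0+1+0+0+1+0+1+0+0+1 mod 2 = 1
  c[16] = d·G[:,16] = (11111001111011100100101001)·(00000000000100000000000000) mod 2 = 0+0+0+0+0+0+0+0+0+0+0+0+0+0+0+0+0+0+0+0+0+0+0+0+0+0 mod 2 = 0
  c[17] = d·G[:,17] = (11111001111011100100101001)·(00000000000010000000000000) mod 2 = 0+0+0+0+0+0+0+0+0+0+0+0+1+0+0+0+0+0+0+0+0+0+0+0+0+0 mod 2 = 1
  c[18] = d·G[:,18] = (11111001111011100100101001)·(00000000000001000000000000) mod 2 = 0+0+0+0+0+0+0+0+0+0+0+0+0+1+0+0+0+0+0+0+0+0+0+0+0+0 mod 2 = 1
  c[19] = d·G[:,19] = (11111001111011100100101001)·(00000000000000100000000000) mod 2 = 0+0+0+0+0+0+0+0+0+0+0+0+0+0+1+0+0+0+0+0+0+0+0+0+0+0 mod 2 = 1
  c[20] = d·G[:,20] = (11111001111011100100101001)·(00000000000000010000000000) mod 2 = 0+0+0+0+0+0+0+0+0+0+0+0+0+0+0+0+0+0+0+0+0+0+0+0+0+0 mod 2 = 0
  c[21] = d·G[:,21] = (11111001111011100100101001)·(00000000000000001000000000) mod 2 = 0+0+0+0+0+0+0+0+0+0+0+0+0+0+0+0+0+0+0+0+0+0+0+0+0+0 mod 2 = 0
  c[22] = d·G[:,22] = (11111001111011100100101001)·(00000000000000000100000000) mod 2 = 0+0+0+0+0+0+0+0+0+0+0+0+0+0+0+0+0+1+0+0+0+0+0+0+0+0 mod 2 = 1
  c[23] = d·G[:,23] = (11111001111011100100101001)·(00000000000000000010000000) mod 2 = 0+0+0+0+0+0+0+0+0+0+0+0+0+0+0+0+0+0+0+0+0+0+0+0+0+0 mod 2 = 0
  c[24] = d·G[:,24] = (11111001111011100100101001)·(00000000000000000001000000) mod 2 = 0+0+0+0+0+0+0+0+0+0+0+0+0+0+0+0+0+0+0+0+0+0+0+0+0+0 mod 2 = 0
  c[25] = d·G[:,25] = (11111001111011100100101001)·(00000000000000000000100000) mod 2 = 0+0+0+0+0+0+0+0+0+0+0+0+0+0+0+0+0+0+0+0+1+0+0+0+0+0 mod 2 = 1
  c[26] = d·G[:,26] = (11111001111011100100101001)·(00000000000000000000010000) mod 2 = 0+0+0+0+0+0+0+0+0+0+0+0+0+0+0+0+0+0+0+0+0+0+0+0+0+0 mod 2 = 0
  c[27] = d·G[:,27] = (11111001111011100100101001)·(00000000000000000000001000) mod 2 = 0+0+0+0+0+0+0+0+0+0+0+0+0+0+0+0+0+0+0+0+0+0+1+0+0+0 mod 2 = 1
  c[28] = d·G[:,28] = (11111001111011100100101001)·(00000000000000000000000100) mod 2 = 0+0+0+0+0+0+0+0+0+0+0+0+0+0+0+0+0+0+0+0+0+0+0+0+0+0 mod 2 = 0
  c[29] = d·G[:,29] = (11111001111011100100101001)·(00000000000000000000000010) mod 2 = 0+0+0+0+0+0+0+0+0+0+0+0+0+0+0+0+0+0+0+0+0+0+0+0+0+0 mod 2 = 0
  c[30] = d·G[:,30] = (11111001111011100100101001)·(00000000000000000000000001) mod 2 = 0+0+0+0+0+0+0+0+0+0+0+0+0+0+0+0+0+0+0+0+0+0+0+0+0+1 mod 2 = 1
Codeword = 1011111010011111011100100101001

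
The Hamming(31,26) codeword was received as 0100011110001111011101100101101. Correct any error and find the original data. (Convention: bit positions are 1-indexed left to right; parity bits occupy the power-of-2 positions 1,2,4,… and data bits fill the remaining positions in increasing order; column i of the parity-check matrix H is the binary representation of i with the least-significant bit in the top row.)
Syndrome s = H · r^T (mod 2), r = 0100011110001111011101100101101:
  s[0] = (1010101010101010101010101010101)·(0100011110001111011101100101101) mod 2 = 0+0+0+0+0+0+1+0+1+0+0+0+1+0+1+0+0+0+1+0+0+0+1+0+0+0+0+0+1+0+1 mod 2 = 0
  s[1] = (0110011001100110011001100110011)·(0100011110001111011101100101101) mod 2 = 0+1+0+0+0+1+1+0+0+0+0+0+0+1+1+0+0+1+1+0+0+1+1+0+0+1+0+0+0+0+1 mod 2 = 1
  s[2] = (0001111000011110000111100001111)·(0100011110001111011101100101101) mod 2 = 0+0+0+0+0+1+1+0+0+0+0+0+1+1+1+0+0+0+0+1+0+1+1+0+0+0+0+1+1+0+1 mod 2 = 1
  s[3] = (0000000111111110000000011111111)·(0100011110001111011101100101101) mod 2 = 0+0+0+0+0+0+0+1+1+0+0+0+1+1+1+0+0+0+0+0+0+0+0+0+0+1+0+1+1+0+1 mod 2 = 1
  s[4] = (0000000000000001111111111111111)·(0100011110001111011101100101101) mod 2 = 0+0+0+0+0+0+0+0+0+0+0+0+0+0+0+1+0+1+1+1+0+1+1+0+0+1+0+1+1+0+1 mod 2 = 0
Syndrome = 01110
Column 14 of H equals this syndrome → error at bit 14 (1-indexed).
Flip bit 14: 0100011110001111011101100101101 → 0100011110001011011101100101101
Extract data bits at positions {3,5,6,7,9,10,11,12,13,14,15,17,18,19,20,21,22,23,24,25,26,27,28,29,30,31}: 00111000101011101100101101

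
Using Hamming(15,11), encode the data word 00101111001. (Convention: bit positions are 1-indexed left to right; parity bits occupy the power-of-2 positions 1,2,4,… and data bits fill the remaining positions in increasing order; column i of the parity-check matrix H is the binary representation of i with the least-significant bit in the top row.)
Codeword c = d · G (mod 2), d = 00101111001:
  c[0] = d·G[:,0] = (00101111001)·(11011010101) mod 2 = 0+0+0+0+1+0+1+0+0+0+1 mod 2 = 1
  c[1] = d·G[:,1] = (00101111001)·(10110110011) mod 2 = 0+0+1+0+0+1+1+0+0+0+1 mod 2 = 0
  c[2] = d·G[:,2] = (00101111001)·(10000000000) mod 2 = 0+0+0+0+0+0+0+0+0+0+0 mod 2 = 0
  c[3] = d·G[:,3] = (00101111001)·(01110001111) mod 2 = 0+0+1+0+0+0+0+1+0+0+1 mod 2 = 1
  c[4] = d·G[:,4] = (00101111001)·(01000000000) mod 2 = 0+0+0+0+0+0+0+0+0+0+0 mod 2 = 0
  c[5] = d·G[:,5] = (00101111001)·(00100000000) mod 2 = 0+0+1+0+0+0+0+0+0+0+0 mod 2 = 1
  c[6] = d·G[:,6] = (00101111001)·(00010000000) mod 2 = 0+0+0+0+0+0+0+0+0+0+0 mod 2 = 0
  c[7] = d·G[:,7] = (00101111001)·(00001111111) mod 2 = 0+0+0+0+1+1+1+1+0+0+1 mod 2 = 1
  c[8] = d·G[:,8] = (00101111001)·(00001000000) mod 2 = 0+0+0+0+1+0+0+0+0+0+0 mod 2 = 1
  c[9] = d·G[:,9] = (00101111001)·(00000100000) mod 2 = 0+0+0+0+0+1+0+0+0+0+0 mod 2 = 1
  c[10] = d·G[:,10] = (00101111001)·(00000010000) mod 2 = 0+0+0+0+0+0+1+0+0+0+0 mod 2 = 1
  c[11] = d·G[:,11] = (00101111001)·(00000001000) mod 2 = 0+0+0+0+0+0+0+1+0+0+0 mod 2 = 1
  c[12] = d·G[:,12] = (00101111001)·(00000000100) mod 2 = 0+0+0+0+0+0+0+0+0+0+0 mod 2 = 0
  c[13] = d·G[:,13] = (00101111001)·(00000000010) mod 2 = 0+0+0+0+0+0+0+0+0+0+0 mod 2 = 0
  c[14] = d·G[:,14] = (00101111001)·(00000000001) mod 2 = 0+0+0+0+0+0+0+0+0+0+1 mod 2 = 1
Codeword = 100101011111001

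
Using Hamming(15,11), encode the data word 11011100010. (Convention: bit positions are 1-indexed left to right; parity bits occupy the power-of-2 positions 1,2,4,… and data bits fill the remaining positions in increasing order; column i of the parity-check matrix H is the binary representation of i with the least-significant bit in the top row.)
Codeword c = d · G (mod 2), d = 11011100010:
  c[0] = d·G[:,0] = (11011100010)·(11011010101) mod 2 = 1+1+0+1+1+0+0+0+0+0+0 mod 2 = 0
  c[1] = d·G[:,1] = (11011100010)·(10110110011) mod 2 = 1+0+0+1+0+1+0+0+0+1+0 mod 2 = 0
  c[2] = d·G[:,2] = (11011100010)·(10000000000) mod 2 = 1+0+0+0+0+0+0+0+0+0+0 mod 2 = 1
  c[3] = d·G[:,3] = (11011100010)·(01110001111) mod 2 = 0+1+0+1+0+0+0+0+0+1+0 mod 2 = 1
  c[4] = d·G[:,4] = (11011100010)·(01000000000) mod 2 = 0+1+0+0+0+0+0+0+0+0+0 mod 2 = 1
  c[5] = d·G[:,5] = (11011100010)·(00100000000) mod 2 = 0+0+0+0+0+0+0+0+0+0+0 mod 2 = 0
  c[6] = d·G[:,6] = (11011100010)·(00010000000) mod 2 = 0+0+0+1+0+0+0+0+0+0+0 mod 2 = 1
  c[7] = d·G[:,7] = (11011100010)·(00001111111) mod 2 = 0+0+0+0+1+1+0+0+0+1+0 mod 2 = 1
  c[8] = d·G[:,8] = (11011100010)·(00001000000) mod 2 = 0+0+0+0+1+0+0+0+0+0+0 mod 2 = 1
  c[9] = d·G[:,9] = (11011100010)·(00000100000) mod 2 = 0+0+0+0+0+1+0+0+0+0+0 mod 2 = 1
  c[10] = d·G[:,10] = (11011100010)·(00000010000) mod 2 = 0+0+0+0+0+0+0+0+0+0+0 mod 2 = 0
  c[11] = d·G[:,11] = (11011100010)·(00000001000) mod 2 = 0+0+0+0+0+0+0+0+0+0+0 mod 2 = 0
  c[12] = d·G[:,12] = (11011100010)·(00000000100) mod 2 = 0+0+0+0+0+0+0+0+0+0+0 mod 2 = 0
  c[13] = d·G[:,13] = (11011100010)·(00000000010) mod 2 = 0+0+0+0+0+0+0+0+0+1+0 mod 2 = 1
  c[14] = d·G[:,14] = (11011100010)·(00000000001) mod 2 = 0+0+0+0+0+0+0+0+0+0+0 mod 2 = 0
Codeword = 001110111100010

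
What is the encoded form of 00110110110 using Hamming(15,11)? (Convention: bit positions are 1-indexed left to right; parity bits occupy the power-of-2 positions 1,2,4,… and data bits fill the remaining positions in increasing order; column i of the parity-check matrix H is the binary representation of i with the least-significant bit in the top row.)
Codeword c = d · G (mod 2), d = 00110110110:
  c[0] = d·G[:,0] = (00110110110)·(11011010101) mod 2 = 0+0+0+1+0+0+1+0+1+0+0 mod 2 = 1
  c[1] = d·G[:,1] = (00110110110)·(10110110011) mod 2 = 0+0+1+1+0+1+1+0+0+1+0 mod 2 = 1
  c[2] = d·G[:,2] = (00110110110)·(10000000000) mod 2 = 0+0+0+0+0+0+0+0+0+0+0 mod 2 = 0
  c[3] = d·G[:,3] = (00110110110)·(01110001111) mod 2 = 0+0+1+1+0+0+0+0+1+1+0 mod 2 = 0
  c[4] = d·G[:,4] = (00110110110)·(01000000000) mod 2 = 0+0+0+0+0+0+0+0+0+0+0 mod 2 = 0
  c[5] = d·G[:,5] = (00110110110)·(00100000000) mod 2 = 0+0+1+0+0+0+0+0+0+0+0 mod 2 = 1
  c[6] = d·G[:,6] = (00110110110)·(00010000000) mod 2 = 0+0+0+1+0+0+0+0+0+0+0 mod 2 = 1
  c[7] = d·G[:,7] = (00110110110)·(00001111111) mod 2 = 0+0+0+0+0+1+1+0+1+1+0 mod 2 = 0
  c[8] = d·G[:,8] = (00110110110)·(00001000000) mod 2 = 0+0+0+0+0+0+0+0+0+0+0 mod 2 = 0
  c[9] = d·G[:,9] = (00110110110)·(00000100000) mod 2 = 0+0+0+0+0+1+0+0+0+0+0 mod 2 = 1
  c[10] = d·G[:,10] = (00110110110)·(00000010000) mod 2 = 0+0+0+0+0+0+1+0+0+0+0 mod 2 = 1
  c[11] = d·G[:,11] = (00110110110)·(00000001000) mod 2 = 0+0+0+0+0+0+0+0+0+0+0 mod 2 = 0
  c[12] = d·G[:,12] = (00110110110)·(00000000100) mod 2 = 0+0+0+0+0+0+0+0+1+0+0 mod 2 = 1
  c[13] = d·G[:,13] = (00110110110)·(00000000010) mod 2 = 0+0+0+0+0+0+0+0+0+1+0 mod 2 = 1
  c[14] = d·G[:,14] = (00110110110)·(00000000001) mod 2 = 0+0+0+0+0+0+0+0+0+0+0 mod 2 = 0
Codeword = 110001100110110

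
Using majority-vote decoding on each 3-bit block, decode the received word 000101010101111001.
Split into 3-bit blocks and majority-vote each:
  block 1 = 000: 0 ones, 3 zeros → 0
  block 2 = 101: 2 ones, 1 zeros → 1
  block 3 = 010: 1 ones, 2 zeros → 0
  block 4 = 101: 2 ones, 1 zeros → 1
  block 5 = 111: 3 ones, 0 zeros → 1
  block 6 = 001: 1 ones, 2 zeros → 0
Decoded = 010110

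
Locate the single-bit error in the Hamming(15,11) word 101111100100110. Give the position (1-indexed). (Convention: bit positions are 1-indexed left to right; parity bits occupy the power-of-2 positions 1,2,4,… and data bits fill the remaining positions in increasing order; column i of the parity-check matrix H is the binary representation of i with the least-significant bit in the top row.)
Syndrome s = H · r^T (mod 2), r = 101111100100110:
  s[0] = (101010101010101)·(101111100100110) mod 2 = 1+0+1+0+1+0+1+0+0+0+0+0+1+0+0 mod 2 = 1
  s[1] = (011001100110011)·(101111100100110) mod 2 = 0+0+1+0+0+1+1+0+0+1+0+0+0+1+0 mod 2 = 1
  s[2] = (000111100001111)·(101111100100110) mod 2 = 0+0+0+1+1+1+1+0+0+0+0+0+1+1+0 mod 2 = 0
  s[3] = (000000011111111)·(101111100100110) mod 2 = 0+0+0+0+0+0+0+0+0+1+0+0+1+1+0 mod 2 = 1
Syndrome = 1101
Column i of H is the binary representation of i, so the syndrome is the binary index of the flipped bit.
Read s = 1101 with s[0] as LSB: 1·2^0 + 1·2^1 + 0·2^2 + 1·2^3 = 11.
Error is at bit position 11.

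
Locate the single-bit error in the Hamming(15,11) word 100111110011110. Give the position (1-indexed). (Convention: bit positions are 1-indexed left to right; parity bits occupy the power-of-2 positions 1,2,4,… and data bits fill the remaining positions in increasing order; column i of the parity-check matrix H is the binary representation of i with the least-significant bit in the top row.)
Syndrome s = H · r^T (mod 2), r = 100111110011110:
  s[0] = (101010101010101)·(100111110011110) mod 2 = 1+0+0+0+1+0+1+0+0+0+1+0+1+0+0 mod 2 = 1
  s[1] = (011001100110011)·(100111110011110) mod 2 = 0+0+0+0+0+1+1+0+0+0+1+0+0+1+0 mod 2 = 0
  s[2] = (000111100001111)·(100111110011110) mod 2 = 0+0+0+1+1+1+1+0+0+0+0+1+1+1+0 mod 2 = 1
  s[3] = (000000011111111)·(100111110011110) mod 2 = 0+0+0+0+0+0+0+1+0+0+1+1+1+1+0 mod 2 = 1
Syndrome = 1011
Column i of H is the binary representation of i, so the syndrome is the binary index of the flipped bit.
Read s = 1011 with s[0] as LSB: 1·2^0 + 0·2^1 + 1·2^2 + 1·2^3 = 13.
Error is at bit position 13.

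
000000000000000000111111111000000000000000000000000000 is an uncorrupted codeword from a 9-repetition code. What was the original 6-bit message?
Split into 9-bit blocks: 000000000 000000000 111111111 000000000 000000000 000000000
Data = 001000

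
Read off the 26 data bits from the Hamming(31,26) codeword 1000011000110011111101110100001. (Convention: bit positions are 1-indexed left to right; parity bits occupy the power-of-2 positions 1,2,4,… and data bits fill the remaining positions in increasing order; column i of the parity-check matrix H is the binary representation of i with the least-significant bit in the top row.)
Parity bits occupy power-of-2 positions; data bits are at positions {3,5,6,7,9,10,11,12,13,14,15,17,18,19,20,21,22,23,24,25,26,27,28,29,30,31} (1-indexed).
Extract: c[3]=0 c[5]=0 c[6]=1 c[7]=1 c[9]=0 c[10]=0 c[11]=1 c[12]=1 c[13]=0 c[14]=0 c[15]=1 c[17]=1 c[18]=1 c[19]=1 c[20]=1 c[21]=0 c[22]=1 c[23]=1 c[24]=1 c[25]=0 c[26]=1 c[27]=0 c[28]=0 c[29]=0 c[30]=0 c[31]=1
Data = 00110011001111101110100001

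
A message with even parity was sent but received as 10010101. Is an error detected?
Sum of received bits: 1+0+0+1+0+1+0+1 = 4; 4 mod 2 = 0. Result is 0 → no error detected.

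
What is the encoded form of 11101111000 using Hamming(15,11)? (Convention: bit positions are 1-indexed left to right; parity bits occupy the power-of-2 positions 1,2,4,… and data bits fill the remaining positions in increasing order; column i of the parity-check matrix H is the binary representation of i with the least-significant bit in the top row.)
Codeword c = d · G (mod 2), d = 11101111000:
  c[0] = d·G[:,0] = (11101111000)·(11011010101) mod 2 = 1+1+0+0+1+0+1+0+0+0+0 mod 2 = 0
  c[1] = d·G[:,1] = (11101111000)·(10110110011) mod 2 = 1+0+1+0+0+1+1+0+0+0+0 mod 2 = 0
  c[2] = d·G[:,2] = (11101111000)·(10000000000) mod 2 = 1+0+0+0+0+0+0+0+0+0+0 mod 2 = 1
  c[3] = d·G[:,3] = (11101111000)·(01110001111) mod 2 = 0+1+1+0+0+0+0+1+0+0+0 mod 2 = 1
  c[4] = d·G[:,4] = (11101111000)·(01000000000) mod 2 = 0+1+0+0+0+0+0+0+0+0+0 mod 2 = 1
  c[5] = d·G[:,5] = (11101111000)·(00100000000) mod 2 = 0+0+1+0+0+0+0+0+0+0+0 mod 2 = 1
  c[6] = d·G[:,6] = (11101111000)·(00010000000) mod 2 = 0+0+0+0+0+0+0+0+0+0+0 mod 2 = 0
  c[7] = d·G[:,7] = (11101111000)·(00001111111) mod 2 = 0+0+0+0+1+1+1+1+0+0+0 mod 2 = 0
  c[8] = d·G[:,8] = (11101111000)·(00001000000) mod 2 = 0+0+0+0+1+0+0+0+0+0+0 mod 2 = 1
  c[9] = d·G[:,9] = (11101111000)·(00000100000) mod 2 = 0+0+0+0+0+1+0+0+0+0+0 mod 2 = 1
  c[10] = d·G[:,10] = (11101111000)·(00000010000) mod 2 = 0+0+0+0+0+0+1+0+0+0+0 mod 2 = 1
  c[11] = d·G[:,11] = (11101111000)·(00000001000) mod 2 = 0+0+0+0+0+0+0+1+0+0+0 mod 2 = 1
  c[12] = d·G[:,12] = (11101111000)·(00000000100) mod 2 = 0+0+0+0+0+0+0+0+0+0+0 mod 2 = 0
  c[13] = d·G[:,13] = (11101111000)·(00000000010) mod 2 = 0+0+0+0+0+0+0+0+0+0+0 mod 2 = 0
  c[14] = d·G[:,14] = (11101111000)·(00000000001) mod 2 = 0+0+0+0+0+0+0+0+0+0+0 mod 2 = 0
Codeword = 001111001111000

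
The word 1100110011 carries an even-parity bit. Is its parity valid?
Sum of all bits: 1+1+0+0+1+1+0+0+1+1 = 6; 6 mod 2 = 0. Result is 0 → valid parity.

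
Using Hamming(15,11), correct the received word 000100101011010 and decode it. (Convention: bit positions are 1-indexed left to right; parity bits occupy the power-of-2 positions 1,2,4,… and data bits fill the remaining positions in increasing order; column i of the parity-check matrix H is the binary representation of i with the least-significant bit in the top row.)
Syndrome s = H · r^T (mod 2), r = 000100101011010:
  s[0] = (101010101010101)·(000100101011010) mod 2 = 0+0+0+0+0+0+1+0+1+0+1+0+0+0+0 mod 2 = 1
  s[1] = (011001100110011)·(000100101011010) mod 2 = 0+0+0+0+0+0+1+0+0+0+1+0+0+1+0 mod 2 = 1
  s[2] = (000111100001111)·(000100101011010) mod 2 = 0+0+0+1+0+0+1+0+0+0+0+1+0+1+0 mod 2 = 0
  s[3] = (000000011111111)·(000100101011010) mod 2 = 0+0+0+0+0+0+0+0+1+0+1+1+0+1+0 mod 2 = 0
Syndrome = 1100
Column 3 of H equals this syndrome → error at bit 3 (1-indexed).
Flip bit 3: 000100101011010 → 001100101011010
Extract data bits at positions {3,5,6,7,9,10,11,12,13,14,15}: 10011011010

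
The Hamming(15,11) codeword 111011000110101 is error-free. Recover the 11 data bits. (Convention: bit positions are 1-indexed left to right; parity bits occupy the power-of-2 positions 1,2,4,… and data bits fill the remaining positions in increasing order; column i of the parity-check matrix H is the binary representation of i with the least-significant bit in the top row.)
Parity bits occupy power-of-2 positions; data bits are at positions {3,5,6,7,9,10,11,12,13,14,15} (1-indexed).
Extract: c[3]=1 c[5]=1 c[6]=1 c[7]=0 c[9]=0 c[10]=1 c[11]=1 c[12]=0 c[13]=1 c[14]=0 c[15]=1
Data = 11100110101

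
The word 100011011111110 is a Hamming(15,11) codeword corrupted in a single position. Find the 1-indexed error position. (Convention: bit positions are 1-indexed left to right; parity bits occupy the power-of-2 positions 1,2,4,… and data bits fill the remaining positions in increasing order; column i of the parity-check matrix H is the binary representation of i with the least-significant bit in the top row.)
Syndrome s = H · r^T (mod 2), r = 100011011111110:
  s[0] = (101010101010101)·(100011011111110) mod 2 = 1+0+0+0+1+0+0+0+1+0+1+0+1+0+0 mod 2 = 1
  s[1] = (011001100110011)·(100011011111110) mod 2 = 0+0+0+0+0+1+0+0+0+1+1+0+0+1+0 mod 2 = 0
  s[2] = (000111100001111)·(100011011111110) mod 2 = 0+0+0+0+1+1+0+0+0+0+0+1+1+1+0 mod 2 = 1
  s[3] = (000000011111111)·(100011011111110) mod 2 = 0+0+0+0+0+0+0+1+1+1+1+1+1+1+0 mod 2 = 1
Syndrome = 1011
Column i of H is the binary representation of i, so the syndrome is the binary index of the flipped bit.
Read s = 1011 with s[0] as LSB: 1·2^0 + 0·2^1 + 1·2^2 + 1·2^3 = 13.
Error is at bit position 13.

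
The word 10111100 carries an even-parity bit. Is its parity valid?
Sum of all bits: 1+0+1+1+1+1+0+0 = 5; 5 mod 2 = 1. Result is 1 → parity error detected.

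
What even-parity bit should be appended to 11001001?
Sum of data bits: 1+1+0+0+1+0+0+1 = 4.
4 mod 2 = 0, so parity bit = 0.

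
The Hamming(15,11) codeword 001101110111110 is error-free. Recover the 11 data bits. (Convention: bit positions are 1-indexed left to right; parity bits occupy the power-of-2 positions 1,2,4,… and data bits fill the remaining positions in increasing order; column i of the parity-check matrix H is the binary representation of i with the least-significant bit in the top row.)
Parity bits occupy power-of-2 positions; data bits are at positions {3,5,6,7,9,10,11,12,13,14,15} (1-indexed).
Extract: c[3]=1 c[5]=0 c[6]=1 c[7]=1 c[9]=0 c[10]=1 c[11]=1 c[12]=1 c[13]=1 c[14]=1 c[15]=0
Data = 10110111110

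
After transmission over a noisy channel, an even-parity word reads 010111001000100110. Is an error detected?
Sum of received bits: 0+1+0+1+1+1+0+0+1+0+0+0+1+0+0+1+1+0 = 8; 8 mod 2 = 0. Result is 0 → no error detected.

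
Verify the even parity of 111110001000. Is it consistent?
Sum of all bits: 1+1+1+1+1+0+0+0+1+0+0+0 = 6; 6 mod 2 = 0. Result is 0 → valid parity.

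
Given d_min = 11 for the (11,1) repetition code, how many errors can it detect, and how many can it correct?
Detection only: up to d_min − 1 = 10 errors.
Correction: up to ⌊(d_min − 1)/2⌋ = ⌊10/2⌋ = 5 errors.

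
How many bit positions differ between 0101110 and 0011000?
XOR = 0110110, count of 1s = 4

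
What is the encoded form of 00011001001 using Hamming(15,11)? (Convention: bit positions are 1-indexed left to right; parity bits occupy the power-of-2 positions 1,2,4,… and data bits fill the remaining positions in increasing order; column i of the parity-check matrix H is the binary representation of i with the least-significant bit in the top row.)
Codeword c = d · G (mod 2), d = 00011001001:
  c[0] = d·G[:,0] = (00011001001)·(11011010101) mod 2 = 0+0+0+1+1+0+0+0+0+0+1 mod 2 = 1
  c[1] = d·G[:,1] = (00011001001)·(10110110011) mod 2 = 0+0+0+1+0+0+0+0+0+0+1 mod 2 = 0
  c[2] = d·G[:,2] = (00011001001)·(10000000000) mod 2 = 0+0+0+0+0+0+0+0+0+0+0 mod 2 = 0
  c[3] = d·G[:,3] = (00011001001)·(01110001111) mod 2 = 0+0+0+1+0+0+0+1+0+0+1 mod 2 = 1
  c[4] = d·G[:,4] = (00011001001)·(01000000000) mod 2 = 0+0+0+0+0+0+0+0+0+0+0 mod 2 = 0
  c[5] = d·G[:,5] = (00011001001)·(00100000000) mod 2 = 0+0+0+0+0+0+0+0+0+0+0 mod 2 = 0
  c[6] = d·G[:,6] = (00011001001)·(00010000000) mod 2 = 0+0+0+1+0+0+0+0+0+0+0 mod 2 = 1
  c[7] = d·G[:,7] = (00011001001)·(00001111111) mod 2 = 0+0+0+0+1+0+0+1+0+0+1 mod 2 = 1
  c[8] = d·G[:,8] = (00011001001)·(00001000000) mod 2 = 0+0+0+0+1+0+0+0+0+0+0 mod 2 = 1
  c[9] = d·G[:,9] = (00011001001)·(00000100000) mod 2 = 0+0+0+0+0+0+0+0+0+0+0 mod 2 = 0
  c[10] = d·G[:,10] = (00011001001)·(00000010000) mod 2 = 0+0+0+0+0+0+0+0+0+0+0 mod 2 = 0
  c[11] = d·G[:,11] = (00011001001)·(00000001000) mod 2 = 0+0+0+0+0+0+0+1+0+0+0 mod 2 = 1
  c[12] = d·G[:,12] = (00011001001)·(00000000100) mod 2 = 0+0+0+0+0+0+0+0+0+0+0 mod 2 = 0
  c[13] = d·G[:,13] = (00011001001)·(00000000010) mod 2 = 0+0+0+0+0+0+0+0+0+0+0 mod 2 = 0
  c[14] = d·G[:,14] = (00011001001)·(00000000001) mod 2 = 0+0+0+0+0+0+0+0+0+0+1 mod 2 = 1
Codeword = 100100111001001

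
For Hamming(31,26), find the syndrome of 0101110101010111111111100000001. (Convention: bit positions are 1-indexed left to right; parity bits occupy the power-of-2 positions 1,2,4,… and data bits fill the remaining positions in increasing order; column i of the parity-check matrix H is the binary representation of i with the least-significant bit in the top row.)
Syndrome s = H · r^T (mod 2), r = 0101110101010111111111100000001:
  s[0] = (1010101010101010101010101010101)·(0101110101010111111111100000001) mod 2 = 0+0+0+0+1+0+0+0+0+0+0+0+0+0+1+0+1+0+1+0+1+0+1+0+0+0+0+0+0+0+1 mod 2 = 1
  s[1] = (0110011001100110011001100110011)·(0101110101010111111111100000001) mod 2 = 0+1+0+0+0+1+0+0+0+1+0+0+0+1+1+0+0+1+1+0+0+1+1+0+0+0+0+0+0+0+1 mod 2 = 0
  s[2] = (0001111000011110000111100001111)·(0101110101010111111111100000001) mod 2 = 0+0+0+1+1+1+0+0+0+0+0+1+0+1+1+0+0+0+0+1+1+1+1+0+0+0+0+0+0+0+1 mod 2 = 1
  s[3] = (0000000111111110000000011111111)·(0101110101010111111111100000001) mod 2 = 0+0+0+0+0+0+0+1+0+1+0+1+0+1+1+0+0+0+0+0+0+0+0+0+0+0+0+0+0+0+1 mod 2 = 0
  s[4] = (0000000000000001111111111111111)·(0101110101010111111111100000001) mod 2 = 0+0+0+0+0+0+0+0+0+0+0+0+0+0+0+1+1+1+1+1+1+1+1+0+0+0+0+0+0+0+1 mod 2 = 1
Syndrome = 10101
Non-zero syndrome: error at position 21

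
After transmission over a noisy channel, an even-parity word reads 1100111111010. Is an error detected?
Sum of received bits: 1+1+0+0+1+1+1+1+1+1+0+1+0 = 9; 9 mod 2 = 1. Result is 1 ≠ 0 → error detected.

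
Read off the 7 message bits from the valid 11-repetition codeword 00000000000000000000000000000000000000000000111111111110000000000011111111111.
Split into 11-bit blocks: 00000000000 00000000000 00000000000 00000000000 11111111111 00000000000 11111111111
Data = 0000101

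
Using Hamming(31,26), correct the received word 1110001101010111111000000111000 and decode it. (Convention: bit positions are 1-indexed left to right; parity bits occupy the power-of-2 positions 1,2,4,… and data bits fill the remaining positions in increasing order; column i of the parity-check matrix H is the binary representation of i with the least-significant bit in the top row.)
Syndrome s = H · r^T (mod 2), r = 1110001101010111111000000111000:
  s[0] = (1010101010101010101010101010101)·(1110001101010111111000000111000) mod 2 = 1+0+1+0+0+0+1+0+0+0+0+0+0+0+1+0+1+0+1+0+0+0+0+0+0+0+1+0+0+0+0 mod 2 = 1
  s[1] = (0110011001100110011001100110011)·(1110001101010111111000000111000) mod 2 = 0+1+1+0+0+0+1+0+0+1+0+0+0+1+1+0+0+1+1+0+0+0+0+0+0+1+1+0+0+0+0 mod 2 = 0
  s[2] = (0001111000011110000111100001111)·(1110001101010111111000000111000) mod 2 = 0+0+0+0+0+0+1+0+0+0+0+1+0+1+1+0+0+0+0+0+0+0+0+0+0+0+0+1+0+0+0 mod 2 = 1
  s[3] = (0000000111111110000000011111111)·(1110001101010111111000000111000) mod 2 = 0+0+0+0+0+0+0+1+0+1+0+1+0+1+1+0+0+0+0+0+0+0+0+0+0+1+1+1+0+0+0 mod 2 = 0
  s[4] = (0000000000000001111111111111111)·(1110001101010111111000000111000) mod 2 = 0+0+0+0+0+0+0+0+0+0+0+0+0+0+0+1+1+1+1+0+0+0+0+0+0+1+1+1+0+0+0 mod 2 = 1
Syndrome = 10101
Column 21 of H equals this syndrome → error at bit 21 (1-indexed).
Flip bit 21: 1110001101010111111000000111000 → 1110001101010111111010000111000
Extract data bits at positions {3,5,6,7,9,10,11,12,13,14,15,17,18,19,20,21,22,23,24,25,26,27,28,29,30,31}: 10010101011111010000111000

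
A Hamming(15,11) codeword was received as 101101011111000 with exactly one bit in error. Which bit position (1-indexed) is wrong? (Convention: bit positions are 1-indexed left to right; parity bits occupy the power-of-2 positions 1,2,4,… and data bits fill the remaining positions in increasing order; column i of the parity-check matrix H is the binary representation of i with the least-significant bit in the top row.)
Syndrome s = H · r^T (mod 2), r = 101101011111000:
  s[0] = (101010101010101)·(101101011111000) mod 2 = 1+0+1+0+0+0+0+0+1+0+1+0+0+0+0 mod 2 = 0
  s[1] = (011001100110011)·(101101011111000) mod 2 = 0+0+1+0+0+1+0+0+0+1+1+0+0+0+0 mod 2 = 0
  s[2] = (000111100001111)·(101101011111000) mod 2 = 0+0+0+1+0+1+0+0+0+0+0+1+0+0+0 mod 2 = 1
  s[3] = (000000011111111)·(101101011111000) mod 2 = 0+0+0+0+0+0+0+1+1+1+1+1+0+0+0 mod 2 = 1
Syndrome = 0011
Column i of H is the binary representation of i, so the syndrome is the binary index of the flipped bit.
Read s = 0011 with s[0] as LSB: 0·2^0 + 0·2^1 + 1·2^2 + 1·2^3 = 12.
Error is at bit position 12.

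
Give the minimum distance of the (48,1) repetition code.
d_min = 48 (the only two codewords are 0…0 and 1…1, differing in all 48 positions).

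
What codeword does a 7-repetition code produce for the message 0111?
Repeat each bit 7× and concatenate:
0→0000000  1→1111111  1→1111111  1→1111111
Codeword = 0000000111111111111111111111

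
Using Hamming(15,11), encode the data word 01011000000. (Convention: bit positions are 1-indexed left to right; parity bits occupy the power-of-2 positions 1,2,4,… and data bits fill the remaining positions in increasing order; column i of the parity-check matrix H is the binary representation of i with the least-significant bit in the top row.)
Codeword c = d · G (mod 2), d = 01011000000:
  c[0] = d·G[:,0] = (01011000000)·(11011010101) mod 2 = 0+1+0+1+1+0+0+0+0+0+0 mod 2 = 1
  c[1] = d·G[:,1] = (01011000000)·(10110110011) mod 2 = 0+0+0+1+0+0+0+0+0+0+0 mod 2 = 1
  c[2] = d·G[:,2] = (01011000000)·(10000000000) mod 2 = 0+0+0+0+0+0+0+0+0+0+0 mod 2 = 0
  c[3] = d·G[:,3] = (01011000000)·(01110001111) mod 2 = 0+1+0+1+0+0+0+0+0+0+0 mod 2 = 0
  c[4] = d·G[:,4] = (01011000000)·(01000000000) mod 2 = 0+1+0+0+0+0+0+0+0+0+0 mod 2 = 1
  c[5] = d·G[:,5] = (01011000000)·(00100000000) mod 2 = 0+0+0+0+0+0+0+0+0+0+0 mod 2 = 0
  c[6] = d·G[:,6] = (01011000000)·(00010000000) mod 2 = 0+0+0+1+0+0+0+0+0+0+0 mod 2 = 1
  c[7] = d·G[:,7] = (01011000000)·(00001111111) mod 2 = 0+0+0+0+1+0+0+0+0+0+0 mod 2 = 1
  c[8] = d·G[:,8] = (01011000000)·(00001000000) mod 2 = 0+0+0+0+1+0+0+0+0+0+0 mod 2 = 1
  c[9] = d·G[:,9] = (01011000000)·(00000100000) mod 2 = 0+0+0+0+0+0+0+0+0+0+0 mod 2 = 0
  c[10] = d·G[:,10] = (01011000000)·(00000010000) mod 2 = 0+0+0+0+0+0+0+0+0+0+0 mod 2 = 0
  c[11] = d·G[:,11] = (01011000000)·(00000001000) mod 2 = 0+0+0+0+0+0+0+0+0+0+0 mod 2 = 0
  c[12] = d·G[:,12] = (01011000000)·(00000000100) mod 2 = 0+0+0+0+0+0+0+0+0+0+0 mod 2 = 0
  c[13] = d·G[:,13] = (01011000000)·(00000000010) mod 2 = 0+0+0+0+0+0+0+0+0+0+0 mod 2 = 0
  c[14] = d·G[:,14] = (01011000000)·(00000000001) mod 2 = 0+0+0+0+0+0+0+0+0+0+0 mod 2 = 0
Codeword = 110010111000000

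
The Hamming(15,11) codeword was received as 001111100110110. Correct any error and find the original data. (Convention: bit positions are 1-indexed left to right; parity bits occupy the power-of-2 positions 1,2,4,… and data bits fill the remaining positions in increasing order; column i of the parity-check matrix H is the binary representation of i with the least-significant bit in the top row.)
Syndrome s = H · r^T (mod 2), r = 001111100110110:
  s[0] = (101010101010101)·(001111100110110) mod 2 = 0+0+1+0+1+0+1+0+0+0+1+0+1+0+0 mod 2 = 1
  s[1] = (011001100110011)·(001111100110110) mod 2 = 0+0+1+0+0+1+1+0+0+1+1+0+0+1+0 mod 2 = 0
  s[2] = (000111100001111)·(001111100110110) mod 2 = 0+0+0+1+1+1+1+0+0+0+0+0+1+1+0 mod 2 = 0
  s[3] = (000000011111111)·(001111100110110) mod 2 = 0+0+0+0+0+0+0+0+0+1+1+0+1+1+0 mod 2 = 0
Syndrome = 1000
Column 1 of H equals this syndrome → error at bit 1 (1-indexed).
Flip bit 1: 001111100110110 → 101111100110110
Extract data bits at positions {3,5,6,7,9,10,11,12,13,14,15}: 11110110110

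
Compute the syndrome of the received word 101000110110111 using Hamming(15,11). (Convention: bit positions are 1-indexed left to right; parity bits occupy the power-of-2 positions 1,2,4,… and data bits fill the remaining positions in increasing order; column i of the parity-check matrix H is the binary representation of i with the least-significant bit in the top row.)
Syndrome s = H · r^T (mod 2), r = 101000110110111:
  s[0] = (101010101010101)·(101000110110111) mod 2 = 1+0+1+0+0+0+1+0+0+0+1+0+1+0+1 mod 2 = 0
  s[1] = (011001100110011)·(101000110110111) mod 2 = 0+0+1+0+0+0+1+0+0+1+1+0+0+1+1 mod 2 = 0
  s[2] = (000111100001111)·(101000110110111) mod 2 = 0+0+0+0+0+0+1+0+0+0+0+0+1+1+1 mod 2 = 0
  s[3] = (000000011111111)·(101000110110111) mod 2 = 0+0+0+0+0+0+0+1+0+1+1+0+1+1+1 mod 2 = 0
Syndrome = 0000
s = 0: no error detected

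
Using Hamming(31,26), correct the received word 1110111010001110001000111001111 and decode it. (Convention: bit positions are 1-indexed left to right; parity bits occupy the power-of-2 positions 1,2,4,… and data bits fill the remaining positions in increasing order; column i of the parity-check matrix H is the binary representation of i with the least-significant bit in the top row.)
Syndrome s = H · r^T (mod 2), r = 1110111010001110001000111001111:
  s[0] = (1010101010101010101010101010101)·(1110111010001110001000111001111) mod 2 = 1+0+1+0+1+0+1+0+1+0+0+0+1+0+1+0+0+0+1+0+0+0+1+0+1+0+0+0+1+0+1 mod 2 = 0
  s[1] = (0110011001100110011001100110011)·(1110111010001110001000111001111) mod 2 = 0+1+1+0+0+1+1+0+0+0+0+0+0+1+1+0+0+0+1+0+0+0+1+0+0+0+0+0+0+1+1 mod 2 = 0
  s[2] = (0001111000011110000111100001111)·(1110111010001110001000111001111) mod 2 = 0+0+0+0+1+1+1+0+0+0+0+0+1+1+1+0+0+0+0+0+0+0+1+0+0+0+0+1+1+1+1 mod 2 = 1
  s[3] = (0000000111111110000000011111111)·(1110111010001110001000111001111) mod 2 = 0+0+0+0+0+0+0+0+1+0+0+0+1+1+1+0+0+0+0+0+0+0+0+1+1+0+0+1+1+1+1 mod 2 = 0
  s[4] = (0000000000000001111111111111111)·(1110111010001110001000111001111) mod 2 = 0+0+0+0+0+0+0+0+0+0+0+0+0+0+0+0+0+0+1+0+0+0+1+1+1+0+0+1+1+1+1 mod 2 = 0
Syndrome = 00100
Column 4 of H equals this syndrome → error at bit 4 (1-indexed).
Flip bit 4: 1110111010001110001000111001111 → 1111111010001110001000111001111
Extract data bits at positions {3,5,6,7,9,10,11,12,13,14,15,17,18,19,20,21,22,23,24,25,26,27,28,29,30,31}: 11111000111001000111001111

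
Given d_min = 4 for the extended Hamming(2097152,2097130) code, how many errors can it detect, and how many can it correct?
Detection only: up to d_min − 1 = 3 errors.
Correction: up to ⌊(d_min − 1)/2⌋ = ⌊3/2⌋ = 1 errors.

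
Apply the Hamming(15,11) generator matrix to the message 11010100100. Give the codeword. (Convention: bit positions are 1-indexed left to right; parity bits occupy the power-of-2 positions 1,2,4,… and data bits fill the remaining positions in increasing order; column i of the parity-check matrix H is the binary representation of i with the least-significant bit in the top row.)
Codeword c = d · G (mod 2), d = 11010100100:
  c[0] = d·G[:,0] = (11010100100)·(11011010101) mod 2 = 1+1+0+1+0+0+0+0+1+0+0 mod 2 = 0
  c[1] = d·G[:,1] = (11010100100)·(10110110011) mod 2 = 1+0+0+1+0+1+0+0+0+0+0 mod 2 = 1
  c[2] = d·G[:,2] = (11010100100)·(10000000000) mod 2 = 1+0+0+0+0+0+0+0+0+0+0 mod 2 = 1
  c[3] = d·G[:,3] = (11010100100)·(01110001111) mod 2 = 0+1+0+1+0+0+0+0+1+0+0 mod 2 = 1
  c[4] = d·G[:,4] = (11010100100)·(01000000000) mod 2 = 0+1+0+0+0+0+0+0+0+0+0 mod 2 = 1
  c[5] = d·G[:,5] = (11010100100)·(00100000000) mod 2 = 0+0+0+0+0+0+0+0+0+0+0 mod 2 = 0
  c[6] = d·G[:,6] = (11010100100)·(00010000000) mod 2 = 0+0+0+1+0+0+0+0+0+0+0 mod 2 = 1
  c[7] = d·G[:,7] = (11010100100)·(00001111111) mod 2 = 0+0+0+0+0+1+0+0+1+0+0 mod 2 = 0
  c[8] = d·G[:,8] = (11010100100)·(00001000000) mod 2 = 0+0+0+0+0+0+0+0+0+0+0 mod 2 = 0
  c[9] = d·G[:,9] = (11010100100)·(00000100000) mod 2 = 0+0+0+0+0+1+0+0+0+0+0 mod 2 = 1
  c[10] = d·G[:,10] = (11010100100)·(00000010000) mod 2 = 0+0+0+0+0+0+0+0+0+0+0 mod 2 = 0
  c[11] = d·G[:,11] = (11010100100)·(00000001000) mod 2 = 0+0+0+0+0+0+0+0+0+0+0 mod 2 = 0
  c[12] = d·G[:,12] = (11010100100)·(00000000100) mod 2 = 0+0+0+0+0+0+0+0+1+0+0 mod 2 = 1
  c[13] = d·G[:,13] = (11010100100)·(00000000010) mod 2 = 0+0+0+0+0+0+0+0+0+0+0 mod 2 = 0
  c[14] = d·G[:,14] = (11010100100)·(00000000001) mod 2 = 0+0+0+0+0+0+0+0+0+0+0 mod 2 = 0
Codeword = 011110100100100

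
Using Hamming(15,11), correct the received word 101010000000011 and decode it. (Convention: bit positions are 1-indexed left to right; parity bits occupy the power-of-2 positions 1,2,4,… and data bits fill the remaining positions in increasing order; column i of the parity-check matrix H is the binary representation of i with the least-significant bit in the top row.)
Syndrome s = H · r^T (mod 2), r = 101010000000011:
  s[0] = (101010101010101)·(101010000000011) mod 2 = 1+0+1+0+1+0+0+0+0+0+0+0+0+0+1 mod 2 = 0
  s[1] = (011001100110011)·(101010000000011) mod 2 = 0+0+1+0+0+0+0+0+0+0+0+0+0+1+1 mod 2 = 1
  s[2] = (000111100001111)·(101010000000011) mod 2 = 0+0+0+0+1+0+0+0+0+0+0+0+0+1+1 mod 2 = 1
  s[3] = (000000011111111)·(101010000000011) mod 2 = 0+0+0+0+0+0+0+0+0+0+0+0+0+1+1 mod 2 = 0
Syndrome = 0110
Column 6 of H equals this syndrome → error at bit 6 (1-indexed).
Flip bit 6: 101010000000011 → 101011000000011
Extract data bits at positions {3,5,6,7,9,10,11,12,13,14,15}: 11100000011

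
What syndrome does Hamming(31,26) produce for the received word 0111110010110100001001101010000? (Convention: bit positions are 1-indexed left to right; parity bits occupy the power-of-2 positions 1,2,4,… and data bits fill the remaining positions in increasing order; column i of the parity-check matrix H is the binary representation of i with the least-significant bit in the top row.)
Syndrome s = H · r^T (mod 2), r = 0111110010110100001001101010000:
  s[0] = (1010101010101010101010101010101)·(0111110010110100001001101010000) mod 2 = 0+0+1+0+1+0+0+0+1+0+1+0+0+0+0+0+0+0+1+0+0+0+1+0+1+0+1+0+0+0+0 mod 2 = 0
  s[1] = (0110011001100110011001100110011)·(0111110010110100001001101010000) mod 2 = 0+1+1+0+0+1+0+0+0+0+1+0+0+1+0+0+0+0+1+0+0+1+1+0+0+0+1+0+0+0+0 mod 2 = 1
  s[2] = (0001111000011110000111100001111)·(0111110010110100001001101010000) mod 2 = 0+0+0+1+1+1+0+0+0+0+0+1+0+1+0+0+0+0+0+0+0+1+1+0+0+0+0+0+0+0+0 mod 2 = 1
  s[3] = (0000000111111110000000011111111)·(0111110010110100001001101010000) mod 2 = 0+0+0+0+0+0+0+0+1+0+1+1+0+1+0+0+0+0+0+0+0+0+0+0+1+0+1+0+0+0+0 mod 2 = 0
  s[4] = (0000000000000001111111111111111)·(0111110010110100001001101010000) mod 2 = 0+0+0+0+0+0+0+0+0+0+0+0+0+0+0+0+0+0+1+0+0+1+1+0+1+0+1+0+0+0+0 mod 2 = 1
Syndrome = 01101
Non-zero syndrome: error at position 22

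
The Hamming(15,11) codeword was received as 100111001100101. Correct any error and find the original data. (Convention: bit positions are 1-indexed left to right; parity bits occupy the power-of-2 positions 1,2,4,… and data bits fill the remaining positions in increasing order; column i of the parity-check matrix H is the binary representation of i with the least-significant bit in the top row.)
Syndrome s = H · r^T (mod 2), r = 100111001100101:
  s[0] = (101010101010101)·(100111001100101) mod 2 = 1+0+0+0+1+0+0+0+1+0+0+0+1+0+1 mod 2 = 1
  s[1] = (011001100110011)·(100111001100101) mod 2 = 0+0+0+0+0+1+0+0+0+1+0+0+0+0+1 mod 2 = 1
  s[2] = (000111100001111)·(100111001100101) mod 2 = 0+0+0+1+1+1+0+0+0+0+0+0+1+0+1 mod 2 = 1
  s[3] = (000000011111111)·(100111001100101) mod 2 = 0+0+0+0+0+0+0+0+1+1+0+0+1+0+1 mod 2 = 0
Syndrome = 1110
Column 7 of H equals this syndrome → error at bit 7 (1-indexed).
Flip bit 7: 100111001100101 → 100111101100101
Extract data bits at positions {3,5,6,7,9,10,11,12,13,14,15}: 01111100101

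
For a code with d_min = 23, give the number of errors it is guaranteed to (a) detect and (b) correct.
(a) Detection requires d_min ≥ e+1, so e ≤ d_min − 1 = 22.
(b) Correction requires d_min ≥ 2t+1, so t ≤ ⌊(d_min − 1)/2⌋ = ⌊22/2⌋ = 11.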